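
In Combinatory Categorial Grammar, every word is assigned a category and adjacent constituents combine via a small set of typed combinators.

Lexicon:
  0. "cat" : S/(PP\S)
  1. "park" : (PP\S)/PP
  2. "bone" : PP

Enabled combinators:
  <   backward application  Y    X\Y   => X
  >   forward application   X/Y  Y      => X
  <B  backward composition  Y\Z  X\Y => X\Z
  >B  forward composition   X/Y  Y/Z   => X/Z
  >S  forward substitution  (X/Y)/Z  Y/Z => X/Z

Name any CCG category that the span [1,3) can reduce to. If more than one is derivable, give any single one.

[0,3] S   >
  [0,1] "cat" : S/(PP\S)
  [1,3] PP\S   >
    [1,2] "park" : (PP\S)/PP
    [2,3] "bone" : PP

PP\S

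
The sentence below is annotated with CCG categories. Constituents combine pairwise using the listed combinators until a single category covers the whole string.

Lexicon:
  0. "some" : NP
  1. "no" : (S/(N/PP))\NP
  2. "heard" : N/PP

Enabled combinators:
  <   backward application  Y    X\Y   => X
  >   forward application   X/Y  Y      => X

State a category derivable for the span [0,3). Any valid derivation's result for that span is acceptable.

S

[0,3] S   >
  [0,2] S/(N/PP)   <
    [0,1] "some" : NP
    [1,2] "no" : (S/(N/PP))\NP
  [2,3] "heard" : N/PP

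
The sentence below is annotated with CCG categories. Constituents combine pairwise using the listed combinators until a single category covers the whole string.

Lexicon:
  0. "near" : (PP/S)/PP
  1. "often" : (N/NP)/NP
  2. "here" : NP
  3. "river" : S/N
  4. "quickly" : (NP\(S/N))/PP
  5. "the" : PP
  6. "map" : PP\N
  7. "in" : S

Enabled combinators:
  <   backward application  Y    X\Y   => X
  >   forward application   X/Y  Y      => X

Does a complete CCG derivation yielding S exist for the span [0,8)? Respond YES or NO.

NO

(PP/S)/PP (N/NP)/NP NP S/N (NP\(S/N))/PP PP PP\N S
CKY chart[0,8] = {PP}; S ∉ chart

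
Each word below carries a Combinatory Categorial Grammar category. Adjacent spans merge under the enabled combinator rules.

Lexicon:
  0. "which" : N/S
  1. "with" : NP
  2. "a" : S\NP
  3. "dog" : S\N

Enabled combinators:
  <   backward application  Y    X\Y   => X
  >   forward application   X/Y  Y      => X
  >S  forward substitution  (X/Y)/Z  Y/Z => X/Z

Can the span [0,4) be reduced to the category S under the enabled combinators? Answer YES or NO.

YES

[0,4] S   <
  [0,3] N   >
    [0,1] "which" : N/S
    [1,3] S   <
      [1,2] "with" : NP
      [2,3] "a" : S\NP
  [3,4] "dog" : S\N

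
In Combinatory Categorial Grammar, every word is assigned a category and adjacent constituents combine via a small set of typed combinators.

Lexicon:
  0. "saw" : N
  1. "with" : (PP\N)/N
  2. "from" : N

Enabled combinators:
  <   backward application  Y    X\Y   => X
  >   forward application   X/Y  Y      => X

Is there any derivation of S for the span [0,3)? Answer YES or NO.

NO

N (PP\N)/N N
CKY chart[0,3] = {PP}; S ∉ chart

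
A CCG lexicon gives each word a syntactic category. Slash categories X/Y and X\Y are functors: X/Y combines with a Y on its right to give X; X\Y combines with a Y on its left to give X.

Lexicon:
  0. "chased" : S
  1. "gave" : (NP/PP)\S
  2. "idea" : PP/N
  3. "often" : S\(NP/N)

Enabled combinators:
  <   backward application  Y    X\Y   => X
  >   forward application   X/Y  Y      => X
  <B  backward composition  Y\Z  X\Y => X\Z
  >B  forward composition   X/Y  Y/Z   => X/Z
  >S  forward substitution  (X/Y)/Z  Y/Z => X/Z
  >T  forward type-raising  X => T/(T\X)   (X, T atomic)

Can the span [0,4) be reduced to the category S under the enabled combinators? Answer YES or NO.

YES

[0,4] S   <
  [0,3] NP/N   >B
    [0,2] NP/PP   <
      [0,1] "chased" : S
      [1,2] "gave" : (NP/PP)\S
    [2,3] "idea" : PP/N
  [3,4] "often" : S\(NP/N)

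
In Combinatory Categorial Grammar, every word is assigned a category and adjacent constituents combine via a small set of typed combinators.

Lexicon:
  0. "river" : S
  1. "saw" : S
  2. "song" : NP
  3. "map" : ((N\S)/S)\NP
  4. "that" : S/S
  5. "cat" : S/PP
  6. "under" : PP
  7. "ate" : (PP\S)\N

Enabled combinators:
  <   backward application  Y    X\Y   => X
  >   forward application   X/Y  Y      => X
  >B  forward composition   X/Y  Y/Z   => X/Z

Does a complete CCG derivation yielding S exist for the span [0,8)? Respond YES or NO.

S S NP ((N\S)/S)\NP S/S S/PP PP (PP\S)\N
CKY chart[0,8] = {PP}; S ∉ chart

NO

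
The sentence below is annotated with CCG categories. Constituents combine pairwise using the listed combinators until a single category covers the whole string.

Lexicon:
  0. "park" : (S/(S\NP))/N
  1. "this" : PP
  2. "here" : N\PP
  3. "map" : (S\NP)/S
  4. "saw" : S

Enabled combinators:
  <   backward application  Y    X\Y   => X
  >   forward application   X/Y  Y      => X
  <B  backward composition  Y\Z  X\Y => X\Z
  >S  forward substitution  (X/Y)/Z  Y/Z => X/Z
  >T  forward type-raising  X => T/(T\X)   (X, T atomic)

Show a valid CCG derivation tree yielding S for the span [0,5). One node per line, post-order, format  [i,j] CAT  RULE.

[0,1] (S/(S\NP))/N  lex  "park"
[1,2] PP  lex  "this"
[2,3] N\PP  lex  "here"
[1,3] N  <  k=2
[0,3] S/(S\NP)  >  k=1
[3,4] (S\NP)/S  lex  "map"
[4,5] S  lex  "saw"
[3,5] S\NP  >  k=4
[0,5] S  >  k=3

[0,5] S   >
  [0,3] S/(S\NP)   >
    [0,1] "park" : (S/(S\NP))/N
    [1,3] N   <
      [1,2] "this" : PP
      [2,3] "here" : N\PP
  [3,5] S\NP   >
    [3,4] "map" : (S\NP)/S
    [4,5] "saw" : S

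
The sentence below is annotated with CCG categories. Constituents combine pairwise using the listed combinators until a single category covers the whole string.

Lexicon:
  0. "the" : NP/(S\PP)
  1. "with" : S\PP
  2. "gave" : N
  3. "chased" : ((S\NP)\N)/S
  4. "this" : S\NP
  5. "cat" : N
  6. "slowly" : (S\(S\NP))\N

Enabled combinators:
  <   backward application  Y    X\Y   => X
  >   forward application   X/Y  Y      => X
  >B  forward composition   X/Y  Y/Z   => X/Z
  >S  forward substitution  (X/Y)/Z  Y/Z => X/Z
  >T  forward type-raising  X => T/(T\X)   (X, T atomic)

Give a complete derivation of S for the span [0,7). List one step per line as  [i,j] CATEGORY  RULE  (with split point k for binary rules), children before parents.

[0,1] NP/(S\PP)  lex  "the"
[1,2] S\PP  lex  "with"
[0,2] NP  >  k=1
[2,3] N  lex  "gave"
[3,4] ((S\NP)\N)/S  lex  "chased"
[4,5] S\NP  lex  "this"
[5,6] N  lex  "cat"
[6,7] (S\(S\NP))\N  lex  "slowly"
[5,7] S\(S\NP)  <  k=6
[4,7] S  <  k=5
[3,7] (S\NP)\N  >  k=4
[2,7] S\NP  <  k=3
[0,7] S  <  k=2

[0,7] S   <
  [0,2] NP   >
    [0,1] "the" : NP/(S\PP)
    [1,2] "with" : S\PP
  [2,7] S\NP   <
    [2,3] "gave" : N
    [3,7] (S\NP)\N   >
      [3,4] "chased" : ((S\NP)\N)/S
      [4,7] S   <
        [4,5] "this" : S\NP
        [5,7] S\(S\NP)   <
          [5,6] "cat" : N
          [6,7] "slowly" : (S\(S\NP))\N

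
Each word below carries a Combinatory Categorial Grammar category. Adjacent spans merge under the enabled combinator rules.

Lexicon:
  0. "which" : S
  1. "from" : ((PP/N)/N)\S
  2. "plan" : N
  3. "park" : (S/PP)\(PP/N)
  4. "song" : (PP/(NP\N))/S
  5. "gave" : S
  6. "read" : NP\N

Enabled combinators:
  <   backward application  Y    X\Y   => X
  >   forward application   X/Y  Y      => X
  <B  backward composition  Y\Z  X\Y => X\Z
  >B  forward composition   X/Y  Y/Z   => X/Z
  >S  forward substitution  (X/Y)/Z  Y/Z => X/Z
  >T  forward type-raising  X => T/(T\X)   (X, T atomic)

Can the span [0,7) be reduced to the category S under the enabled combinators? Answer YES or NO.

[0,7] S   >
  [0,4] S/PP   <
    [0,3] PP/N   >
      [0,2] (PP/N)/N   <
        [0,1] "which" : S
        [1,2] "from" : ((PP/N)/N)\S
      [2,3] "plan" : N
    [3,4] "park" : (S/PP)\(PP/N)
  [4,7] PP   >
    [4,6] PP/(NP\N)   >
      [4,5] "song" : (PP/(NP\N))/S
      [5,6] "gave" : S
    [6,7] "read" : NP\N

YES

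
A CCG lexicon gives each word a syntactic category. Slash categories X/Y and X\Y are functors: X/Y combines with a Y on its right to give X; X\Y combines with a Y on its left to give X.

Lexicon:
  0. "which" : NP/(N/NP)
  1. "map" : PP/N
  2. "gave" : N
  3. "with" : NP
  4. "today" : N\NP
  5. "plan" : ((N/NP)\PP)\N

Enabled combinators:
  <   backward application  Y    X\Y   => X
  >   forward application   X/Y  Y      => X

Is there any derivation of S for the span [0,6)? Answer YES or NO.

NP/(N/NP) PP/N N NP N\NP ((N/NP)\PP)\N
CKY chart[0,6] = {NP}; S ∉ chart

NO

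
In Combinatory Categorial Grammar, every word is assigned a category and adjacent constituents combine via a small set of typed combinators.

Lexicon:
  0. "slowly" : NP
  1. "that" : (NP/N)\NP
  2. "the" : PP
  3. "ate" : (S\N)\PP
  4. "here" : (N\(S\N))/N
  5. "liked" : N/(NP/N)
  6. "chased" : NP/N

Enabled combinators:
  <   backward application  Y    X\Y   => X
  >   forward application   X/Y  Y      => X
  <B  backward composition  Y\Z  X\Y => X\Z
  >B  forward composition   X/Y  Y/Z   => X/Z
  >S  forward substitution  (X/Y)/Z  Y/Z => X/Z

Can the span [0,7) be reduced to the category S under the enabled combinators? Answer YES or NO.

NP (NP/N)\NP PP (S\N)\PP (N\(S\N))/N N/(NP/N) NP/N
CKY chart[0,7] = {NP}; S ∉ chart

NO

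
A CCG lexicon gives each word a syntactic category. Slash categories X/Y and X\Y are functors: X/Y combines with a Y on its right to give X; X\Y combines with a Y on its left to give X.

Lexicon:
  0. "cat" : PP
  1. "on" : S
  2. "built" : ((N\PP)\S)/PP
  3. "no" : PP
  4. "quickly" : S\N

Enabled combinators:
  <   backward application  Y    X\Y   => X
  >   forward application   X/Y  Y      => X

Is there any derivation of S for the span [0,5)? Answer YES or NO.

YES

[0,5] S   <
  [0,4] N   <
    [0,1] "cat" : PP
    [1,4] N\PP   <
      [1,2] "on" : S
      [2,4] (N\PP)\S   >
        [2,3] "built" : ((N\PP)\S)/PP
        [3,4] "no" : PP
  [4,5] "quickly" : S\N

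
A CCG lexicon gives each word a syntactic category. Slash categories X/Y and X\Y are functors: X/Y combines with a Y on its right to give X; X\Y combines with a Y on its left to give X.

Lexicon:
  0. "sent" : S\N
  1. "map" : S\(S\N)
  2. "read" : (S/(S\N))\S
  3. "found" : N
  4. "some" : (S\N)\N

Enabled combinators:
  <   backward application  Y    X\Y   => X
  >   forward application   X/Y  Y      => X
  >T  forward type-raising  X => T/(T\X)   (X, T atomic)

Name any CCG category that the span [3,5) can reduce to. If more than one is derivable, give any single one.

[0,5] S   >
  [0,3] S/(S\N)   <
    [0,2] S   <
      [0,1] "sent" : S\N
      [1,2] "map" : S\(S\N)
    [2,3] "read" : (S/(S\N))\S
  [3,5] S\N   <
    [3,4] "found" : N
    [4,5] "some" : (S\N)\N

S\N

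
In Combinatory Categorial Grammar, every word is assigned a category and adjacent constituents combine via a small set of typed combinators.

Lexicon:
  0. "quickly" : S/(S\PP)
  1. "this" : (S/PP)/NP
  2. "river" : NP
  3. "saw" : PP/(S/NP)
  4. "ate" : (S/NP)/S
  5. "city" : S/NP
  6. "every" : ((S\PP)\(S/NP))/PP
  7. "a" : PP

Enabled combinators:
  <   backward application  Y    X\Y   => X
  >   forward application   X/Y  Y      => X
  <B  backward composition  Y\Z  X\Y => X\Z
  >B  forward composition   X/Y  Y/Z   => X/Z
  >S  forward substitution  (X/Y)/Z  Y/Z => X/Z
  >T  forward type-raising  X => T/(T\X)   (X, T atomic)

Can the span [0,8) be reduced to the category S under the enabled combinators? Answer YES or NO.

[0,8] S   >
  [0,1] "quickly" : S/(S\PP)
  [1,8] S\PP   <
    [1,6] S/NP   >B
      [1,3] S/PP   >
        [1,2] "this" : (S/PP)/NP
        [2,3] "river" : NP
      [3,6] PP/NP   >B
        [3,5] PP/S   >B
          [3,4] "saw" : PP/(S/NP)
          [4,5] "ate" : (S/NP)/S
        [5,6] "city" : S/NP
    [6,8] (S\PP)\(S/NP)   >
      [6,7] "every" : ((S\PP)\(S/NP))/PP
      [7,8] "a" : PP

YES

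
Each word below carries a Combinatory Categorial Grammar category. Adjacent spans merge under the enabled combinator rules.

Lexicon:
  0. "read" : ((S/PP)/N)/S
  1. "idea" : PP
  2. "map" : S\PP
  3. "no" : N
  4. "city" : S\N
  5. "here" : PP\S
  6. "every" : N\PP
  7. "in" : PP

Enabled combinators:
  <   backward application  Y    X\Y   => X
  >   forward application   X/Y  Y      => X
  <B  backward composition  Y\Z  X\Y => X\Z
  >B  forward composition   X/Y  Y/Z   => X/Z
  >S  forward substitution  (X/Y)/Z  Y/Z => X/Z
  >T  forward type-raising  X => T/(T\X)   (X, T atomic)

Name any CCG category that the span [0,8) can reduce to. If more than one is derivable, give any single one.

S

[0,8] S   >
  [0,7] S/PP   >
    [0,3] (S/PP)/N   >
      [0,1] "read" : ((S/PP)/N)/S
      [1,3] S   <
        [1,2] "idea" : PP
        [2,3] "map" : S\PP
    [3,7] N   <
      [3,5] S   <
        [3,4] "no" : N
        [4,5] "city" : S\N
      [5,7] N\S   <B
        [5,6] "here" : PP\S
        [6,7] "every" : N\PP
  [7,8] "in" : PP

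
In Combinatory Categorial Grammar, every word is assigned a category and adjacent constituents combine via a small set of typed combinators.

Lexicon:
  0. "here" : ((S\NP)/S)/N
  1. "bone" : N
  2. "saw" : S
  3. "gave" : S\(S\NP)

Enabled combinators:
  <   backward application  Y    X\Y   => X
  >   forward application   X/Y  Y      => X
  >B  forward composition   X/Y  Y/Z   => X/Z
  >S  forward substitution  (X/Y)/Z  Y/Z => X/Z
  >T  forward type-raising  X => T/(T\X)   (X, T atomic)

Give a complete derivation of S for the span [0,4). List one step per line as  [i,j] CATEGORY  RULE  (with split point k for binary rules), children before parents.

[0,4] S   <
  [0,3] S\NP   >
    [0,2] (S\NP)/S   >
      [0,1] "here" : ((S\NP)/S)/N
      [1,2] "bone" : N
    [2,3] "saw" : S
  [3,4] "gave" : S\(S\NP)

[0,1] ((S\NP)/S)/N  lex  "here"
[1,2] N  lex  "bone"
[0,2] (S\NP)/S  >  k=1
[2,3] S  lex  "saw"
[0,3] S\NP  >  k=2
[3,4] S\(S\NP)  lex  "gave"
[0,4] S  <  k=3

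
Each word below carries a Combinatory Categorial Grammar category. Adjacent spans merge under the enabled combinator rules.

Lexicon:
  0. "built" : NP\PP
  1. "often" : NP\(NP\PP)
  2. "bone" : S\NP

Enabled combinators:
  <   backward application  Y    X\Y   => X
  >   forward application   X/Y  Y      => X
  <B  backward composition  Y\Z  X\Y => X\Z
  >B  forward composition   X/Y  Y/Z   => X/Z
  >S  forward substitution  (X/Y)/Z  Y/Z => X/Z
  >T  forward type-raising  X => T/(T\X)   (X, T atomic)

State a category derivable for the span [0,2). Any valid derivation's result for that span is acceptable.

NP

[0,3] S   <
  [0,2] NP   <
    [0,1] "built" : NP\PP
    [1,2] "often" : NP\(NP\PP)
  [2,3] "bone" : S\NP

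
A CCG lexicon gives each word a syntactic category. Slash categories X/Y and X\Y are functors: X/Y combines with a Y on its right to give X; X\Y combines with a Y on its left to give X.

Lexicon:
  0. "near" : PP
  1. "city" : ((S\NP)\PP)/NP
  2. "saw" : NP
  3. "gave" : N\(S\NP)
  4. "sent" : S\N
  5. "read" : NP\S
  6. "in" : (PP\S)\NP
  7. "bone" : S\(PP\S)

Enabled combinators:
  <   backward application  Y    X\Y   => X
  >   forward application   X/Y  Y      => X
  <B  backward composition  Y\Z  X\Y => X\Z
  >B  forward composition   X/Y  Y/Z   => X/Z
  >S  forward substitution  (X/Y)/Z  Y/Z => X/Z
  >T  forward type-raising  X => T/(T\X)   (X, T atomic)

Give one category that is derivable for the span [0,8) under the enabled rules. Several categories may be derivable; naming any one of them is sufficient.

S

[0,8] S   <
  [0,6] NP   <
    [0,5] S   <
      [0,4] N   <
        [0,3] S\NP   <
          [0,1] "near" : PP
          [1,3] (S\NP)\PP   >
            [1,2] "city" : ((S\NP)\PP)/NP
            [2,3] "saw" : NP
        [3,4] "gave" : N\(S\NP)
      [4,5] "sent" : S\N
    [5,6] "read" : NP\S
  [6,8] S\NP   <B
    [6,7] "in" : (PP\S)\NP
    [7,8] "bone" : S\(PP\S)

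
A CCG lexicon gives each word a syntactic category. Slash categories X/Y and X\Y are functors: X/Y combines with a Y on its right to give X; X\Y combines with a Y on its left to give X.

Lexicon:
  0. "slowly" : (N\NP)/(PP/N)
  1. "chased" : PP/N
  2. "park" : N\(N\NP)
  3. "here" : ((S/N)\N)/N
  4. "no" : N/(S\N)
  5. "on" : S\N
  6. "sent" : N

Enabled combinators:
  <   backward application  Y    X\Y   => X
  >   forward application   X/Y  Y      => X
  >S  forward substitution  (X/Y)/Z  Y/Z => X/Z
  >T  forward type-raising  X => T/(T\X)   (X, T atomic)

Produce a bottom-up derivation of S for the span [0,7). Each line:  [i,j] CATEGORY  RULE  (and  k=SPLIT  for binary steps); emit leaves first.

[0,7] S   >
  [0,6] S/N   <
    [0,3] N   <
      [0,2] N\NP   >
        [0,1] "slowly" : (N\NP)/(PP/N)
        [1,2] "chased" : PP/N
      [2,3] "park" : N\(N\NP)
    [3,6] (S/N)\N   >
      [3,4] "here" : ((S/N)\N)/N
      [4,6] N   >
        [4,5] "no" : N/(S\N)
        [5,6] "on" : S\N
  [6,7] "sent" : N

[0,1] (N\NP)/(PP/N)  lex  "slowly"
[1,2] PP/N  lex  "chased"
[0,2] N\NP  >  k=1
[2,3] N\(N\NP)  lex  "park"
[0,3] N  <  k=2
[3,4] ((S/N)\N)/N  lex  "here"
[4,5] N/(S\N)  lex  "no"
[5,6] S\N  lex  "on"
[4,6] N  >  k=5
[3,6] (S/N)\N  >  k=4
[0,6] S/N  <  k=3
[6,7] N  lex  "sent"
[0,7] S  >  k=6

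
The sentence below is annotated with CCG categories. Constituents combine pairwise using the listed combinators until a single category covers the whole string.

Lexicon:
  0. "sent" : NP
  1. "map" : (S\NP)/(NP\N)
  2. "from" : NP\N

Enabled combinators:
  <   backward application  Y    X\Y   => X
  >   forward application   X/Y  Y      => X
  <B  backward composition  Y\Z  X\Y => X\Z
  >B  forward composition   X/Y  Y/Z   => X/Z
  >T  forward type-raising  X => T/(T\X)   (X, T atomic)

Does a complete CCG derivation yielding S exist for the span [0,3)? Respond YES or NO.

YES

[0,3] S   <
  [0,1] "sent" : NP
  [1,3] S\NP   >
    [1,2] "map" : (S\NP)/(NP\N)
    [2,3] "from" : NP\N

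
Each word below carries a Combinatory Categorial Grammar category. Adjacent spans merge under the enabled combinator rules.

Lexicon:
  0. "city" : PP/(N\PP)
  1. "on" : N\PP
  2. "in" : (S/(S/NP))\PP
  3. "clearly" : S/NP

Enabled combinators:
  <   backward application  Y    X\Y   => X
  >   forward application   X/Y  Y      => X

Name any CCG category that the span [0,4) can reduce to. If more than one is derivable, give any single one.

S

[0,4] S   >
  [0,3] S/(S/NP)   <
    [0,2] PP   >
      [0,1] "city" : PP/(N\PP)
      [1,2] "on" : N\PP
    [2,3] "in" : (S/(S/NP))\PP
  [3,4] "clearly" : S/NP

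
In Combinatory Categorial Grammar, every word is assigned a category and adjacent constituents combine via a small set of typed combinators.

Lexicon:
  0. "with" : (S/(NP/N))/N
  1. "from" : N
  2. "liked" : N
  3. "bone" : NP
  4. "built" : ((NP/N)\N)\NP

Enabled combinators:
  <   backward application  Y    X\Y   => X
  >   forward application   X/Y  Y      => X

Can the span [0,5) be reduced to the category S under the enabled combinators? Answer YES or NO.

[0,5] S   >
  [0,2] S/(NP/N)   >
    [0,1] "with" : (S/(NP/N))/N
    [1,2] "from" : N
  [2,5] NP/N   <
    [2,3] "liked" : N
    [3,5] (NP/N)\N   <
      [3,4] "bone" : NP
      [4,5] "built" : ((NP/N)\N)\NP

YES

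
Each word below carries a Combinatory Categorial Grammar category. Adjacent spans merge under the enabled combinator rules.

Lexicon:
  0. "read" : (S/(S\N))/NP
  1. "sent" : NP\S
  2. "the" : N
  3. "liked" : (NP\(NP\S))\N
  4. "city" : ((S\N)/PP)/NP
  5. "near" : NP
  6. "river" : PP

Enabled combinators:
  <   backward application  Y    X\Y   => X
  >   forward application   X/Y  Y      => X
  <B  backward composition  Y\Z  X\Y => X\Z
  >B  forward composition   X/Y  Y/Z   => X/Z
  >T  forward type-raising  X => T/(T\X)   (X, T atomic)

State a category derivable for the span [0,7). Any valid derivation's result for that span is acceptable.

S

[0,7] S   >
  [0,4] S/(S\N)   >
    [0,1] "read" : (S/(S\N))/NP
    [1,4] NP   <
      [1,2] "sent" : NP\S
      [2,4] NP\(NP\S)   <
        [2,3] "the" : N
        [3,4] "liked" : (NP\(NP\S))\N
  [4,7] S\N   >
    [4,6] (S\N)/PP   >
      [4,5] "city" : ((S\N)/PP)/NP
      [5,6] "near" : NP
    [6,7] "river" : PP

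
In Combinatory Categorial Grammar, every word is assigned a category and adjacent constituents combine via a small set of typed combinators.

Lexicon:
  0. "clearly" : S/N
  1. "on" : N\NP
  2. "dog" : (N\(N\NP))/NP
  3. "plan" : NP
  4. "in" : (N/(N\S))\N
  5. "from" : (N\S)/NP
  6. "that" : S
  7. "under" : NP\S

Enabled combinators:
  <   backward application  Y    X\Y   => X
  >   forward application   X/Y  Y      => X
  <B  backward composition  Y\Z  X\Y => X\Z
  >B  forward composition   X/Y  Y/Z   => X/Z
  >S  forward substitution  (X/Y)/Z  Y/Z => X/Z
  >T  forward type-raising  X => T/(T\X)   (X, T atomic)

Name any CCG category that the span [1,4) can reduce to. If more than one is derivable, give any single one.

N

[0,8] S   >
  [0,1] "clearly" : S/N
  [1,8] N   >
    [1,5] N/(N\S)   <
      [1,4] N   <
        [1,2] "on" : N\NP
        [2,4] N\(N\NP)   >
          [2,3] "dog" : (N\(N\NP))/NP
          [3,4] "plan" : NP
      [4,5] "in" : (N/(N\S))\N
    [5,8] N\S   >
      [5,6] "from" : (N\S)/NP
      [6,8] NP   <
        [6,7] "that" : S
        [7,8] "under" : NP\S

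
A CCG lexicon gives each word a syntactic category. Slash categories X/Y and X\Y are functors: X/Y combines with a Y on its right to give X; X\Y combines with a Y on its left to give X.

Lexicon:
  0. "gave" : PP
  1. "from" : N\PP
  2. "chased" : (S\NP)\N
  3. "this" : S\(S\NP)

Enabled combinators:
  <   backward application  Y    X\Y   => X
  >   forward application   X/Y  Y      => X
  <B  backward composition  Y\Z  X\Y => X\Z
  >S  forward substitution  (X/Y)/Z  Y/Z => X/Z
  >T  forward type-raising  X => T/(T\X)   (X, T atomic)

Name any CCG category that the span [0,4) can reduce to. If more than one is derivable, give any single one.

[0,4] S   <
  [0,3] S\NP   <
    [0,2] N   <
      [0,1] "gave" : PP
      [1,2] "from" : N\PP
    [2,3] "chased" : (S\NP)\N
  [3,4] "this" : S\(S\NP)

S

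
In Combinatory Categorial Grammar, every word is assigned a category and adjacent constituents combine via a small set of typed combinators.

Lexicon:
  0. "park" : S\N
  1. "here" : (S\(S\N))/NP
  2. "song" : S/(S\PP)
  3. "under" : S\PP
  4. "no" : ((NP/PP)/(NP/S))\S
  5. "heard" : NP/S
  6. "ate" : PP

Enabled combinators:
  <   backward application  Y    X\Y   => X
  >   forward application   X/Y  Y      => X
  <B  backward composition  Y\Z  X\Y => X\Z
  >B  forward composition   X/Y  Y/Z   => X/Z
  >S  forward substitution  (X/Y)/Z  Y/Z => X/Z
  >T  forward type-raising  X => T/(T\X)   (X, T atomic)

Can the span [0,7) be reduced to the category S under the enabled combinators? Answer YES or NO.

[0,7] S   <
  [0,1] "park" : S\N
  [1,7] S\(S\N)   >
    [1,2] "here" : (S\(S\N))/NP
    [2,7] NP   >
      [2,6] NP/PP   >
        [2,5] (NP/PP)/(NP/S)   <
          [2,4] S   >
            [2,3] "song" : S/(S\PP)
            [3,4] "under" : S\PP
          [4,5] "no" : ((NP/PP)/(NP/S))\S
        [5,6] "heard" : NP/S
      [6,7] "ate" : PP

YES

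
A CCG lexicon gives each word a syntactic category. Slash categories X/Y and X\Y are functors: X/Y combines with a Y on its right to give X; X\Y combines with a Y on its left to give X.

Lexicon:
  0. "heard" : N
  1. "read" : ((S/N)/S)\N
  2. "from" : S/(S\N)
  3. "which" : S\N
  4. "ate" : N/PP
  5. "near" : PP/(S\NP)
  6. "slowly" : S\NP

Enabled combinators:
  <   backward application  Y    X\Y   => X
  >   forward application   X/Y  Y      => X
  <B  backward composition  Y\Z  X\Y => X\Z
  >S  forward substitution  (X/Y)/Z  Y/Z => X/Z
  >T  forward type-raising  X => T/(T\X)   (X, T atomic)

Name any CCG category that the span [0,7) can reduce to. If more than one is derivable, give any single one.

[0,7] S   >
  [0,4] S/N   >
    [0,2] (S/N)/S   <
      [0,1] "heard" : N
      [1,2] "read" : ((S/N)/S)\N
    [2,4] S   >
      [2,3] "from" : S/(S\N)
      [3,4] "which" : S\N
  [4,7] N   >
    [4,5] "ate" : N/PP
    [5,7] PP   >
      [5,6] "near" : PP/(S\NP)
      [6,7] "slowly" : S\NP

S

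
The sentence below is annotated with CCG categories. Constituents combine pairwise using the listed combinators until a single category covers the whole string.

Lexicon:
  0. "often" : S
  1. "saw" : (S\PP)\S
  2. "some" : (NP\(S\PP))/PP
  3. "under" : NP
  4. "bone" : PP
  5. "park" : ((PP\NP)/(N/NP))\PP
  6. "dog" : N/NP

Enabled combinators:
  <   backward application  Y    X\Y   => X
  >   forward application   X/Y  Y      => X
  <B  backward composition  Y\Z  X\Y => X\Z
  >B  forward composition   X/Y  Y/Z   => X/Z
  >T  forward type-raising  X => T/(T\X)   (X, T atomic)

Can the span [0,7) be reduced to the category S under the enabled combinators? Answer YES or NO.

S (S\PP)\S (NP\(S\PP))/PP NP PP ((PP\NP)/(N/NP))\PP N/NP
CKY chart[0,7] = {N/(N\NP), NP, NP/(NP\NP), PP/(PP\NP), S/(S\NP)}; S ∉ chart

NO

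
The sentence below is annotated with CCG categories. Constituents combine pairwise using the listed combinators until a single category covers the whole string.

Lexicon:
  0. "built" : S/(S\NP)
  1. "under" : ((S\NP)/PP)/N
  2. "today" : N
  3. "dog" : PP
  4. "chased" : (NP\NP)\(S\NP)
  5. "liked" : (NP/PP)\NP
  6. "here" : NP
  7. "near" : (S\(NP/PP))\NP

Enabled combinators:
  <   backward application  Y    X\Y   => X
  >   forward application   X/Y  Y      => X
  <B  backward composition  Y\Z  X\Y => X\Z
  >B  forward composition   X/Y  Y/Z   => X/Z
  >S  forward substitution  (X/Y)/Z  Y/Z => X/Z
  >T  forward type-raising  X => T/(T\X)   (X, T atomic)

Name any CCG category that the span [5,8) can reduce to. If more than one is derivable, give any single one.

S\NP

[0,8] S   >
  [0,1] "built" : S/(S\NP)
  [1,8] S\NP   <B
    [1,5] NP\NP   <
      [1,4] S\NP   >
        [1,3] (S\NP)/PP   >
          [1,2] "under" : ((S\NP)/PP)/N
          [2,3] "today" : N
        [3,4] "dog" : PP
      [4,5] "chased" : (NP\NP)\(S\NP)
    [5,8] S\NP   <B
      [5,6] "liked" : (NP/PP)\NP
      [6,8] S\(NP/PP)   <
        [6,7] "here" : NP
        [7,8] "near" : (S\(NP/PP))\NP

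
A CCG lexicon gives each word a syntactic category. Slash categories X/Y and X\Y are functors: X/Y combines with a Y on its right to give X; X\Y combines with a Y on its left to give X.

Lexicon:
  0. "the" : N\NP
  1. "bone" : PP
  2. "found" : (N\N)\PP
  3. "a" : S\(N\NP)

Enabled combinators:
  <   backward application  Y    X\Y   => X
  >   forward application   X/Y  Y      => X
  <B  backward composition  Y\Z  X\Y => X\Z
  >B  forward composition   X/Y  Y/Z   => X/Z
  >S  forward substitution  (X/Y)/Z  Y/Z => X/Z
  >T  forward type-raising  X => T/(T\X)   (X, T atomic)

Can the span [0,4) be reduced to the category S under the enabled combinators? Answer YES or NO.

[0,4] S   <
  [0,3] N\NP   <B
    [0,1] "the" : N\NP
    [1,3] N\N   <
      [1,2] "bone" : PP
      [2,3] "found" : (N\N)\PP
  [3,4] "a" : S\(N\NP)

YES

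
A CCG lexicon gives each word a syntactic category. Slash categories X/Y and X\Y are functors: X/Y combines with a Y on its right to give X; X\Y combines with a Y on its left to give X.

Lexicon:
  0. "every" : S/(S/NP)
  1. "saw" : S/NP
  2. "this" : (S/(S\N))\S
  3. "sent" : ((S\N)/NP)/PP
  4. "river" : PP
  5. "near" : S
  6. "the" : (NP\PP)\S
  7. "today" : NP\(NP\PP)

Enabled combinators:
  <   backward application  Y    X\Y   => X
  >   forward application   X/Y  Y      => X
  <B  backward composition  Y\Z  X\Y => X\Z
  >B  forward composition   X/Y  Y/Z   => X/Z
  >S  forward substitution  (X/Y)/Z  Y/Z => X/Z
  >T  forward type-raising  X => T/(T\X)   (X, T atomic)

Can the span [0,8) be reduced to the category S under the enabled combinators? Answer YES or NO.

[0,8] S   >
  [0,3] S/(S\N)   <
    [0,2] S   >
      [0,1] "every" : S/(S/NP)
      [1,2] "saw" : S/NP
    [2,3] "this" : (S/(S\N))\S
  [3,8] S\N   >
    [3,5] (S\N)/NP   >
      [3,4] "sent" : ((S\N)/NP)/PP
      [4,5] "river" : PP
    [5,8] NP   >
      [5,6] NP/(NP\S)   >T
        [5,6] "near" : S
      [6,8] NP\S   <B
        [6,7] "the" : (NP\PP)\S
        [7,8] "today" : NP\(NP\PP)

YES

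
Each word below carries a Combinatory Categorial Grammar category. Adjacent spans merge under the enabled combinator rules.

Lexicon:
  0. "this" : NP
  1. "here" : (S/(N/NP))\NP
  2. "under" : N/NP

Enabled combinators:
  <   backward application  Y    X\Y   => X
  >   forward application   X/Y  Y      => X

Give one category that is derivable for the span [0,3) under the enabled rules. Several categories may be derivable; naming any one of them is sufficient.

[0,3] S   >
  [0,2] S/(N/NP)   <
    [0,1] "this" : NP
    [1,2] "here" : (S/(N/NP))\NP
  [2,3] "under" : N/NP

S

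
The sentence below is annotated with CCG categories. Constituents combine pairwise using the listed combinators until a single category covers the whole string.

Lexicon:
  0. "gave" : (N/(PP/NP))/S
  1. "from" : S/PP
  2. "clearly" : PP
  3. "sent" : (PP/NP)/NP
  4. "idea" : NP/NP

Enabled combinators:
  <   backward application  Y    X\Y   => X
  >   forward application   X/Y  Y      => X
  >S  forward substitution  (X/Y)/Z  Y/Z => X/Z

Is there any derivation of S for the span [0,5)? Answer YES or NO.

(N/(PP/NP))/S S/PP PP (PP/NP)/NP NP/NP
CKY chart[0,5] = {N}; S ∉ chart

NO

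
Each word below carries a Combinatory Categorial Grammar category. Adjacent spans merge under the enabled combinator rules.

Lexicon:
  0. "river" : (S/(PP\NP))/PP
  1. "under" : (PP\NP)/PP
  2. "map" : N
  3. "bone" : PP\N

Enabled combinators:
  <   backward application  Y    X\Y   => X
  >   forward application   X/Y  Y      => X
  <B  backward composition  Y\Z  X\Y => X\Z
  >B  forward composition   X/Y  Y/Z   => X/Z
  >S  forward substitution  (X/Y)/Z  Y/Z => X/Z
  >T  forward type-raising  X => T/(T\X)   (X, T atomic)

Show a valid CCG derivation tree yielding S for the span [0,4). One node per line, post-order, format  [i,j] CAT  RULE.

[0,1] (S/(PP\NP))/PP  lex  "river"
[1,2] (PP\NP)/PP  lex  "under"
[0,2] S/PP  >S  k=1
[2,3] N  lex  "map"
[2,3] PP/(PP\N)  >T
[3,4] PP\N  lex  "bone"
[2,4] PP  >  k=3
[0,4] S  >  k=2

[0,4] S   >
  [0,2] S/PP   >S
    [0,1] "river" : (S/(PP\NP))/PP
    [1,2] "under" : (PP\NP)/PP
  [2,4] PP   >
    [2,3] PP/(PP\N)   >T
      [2,3] "map" : N
    [3,4] "bone" : PP\N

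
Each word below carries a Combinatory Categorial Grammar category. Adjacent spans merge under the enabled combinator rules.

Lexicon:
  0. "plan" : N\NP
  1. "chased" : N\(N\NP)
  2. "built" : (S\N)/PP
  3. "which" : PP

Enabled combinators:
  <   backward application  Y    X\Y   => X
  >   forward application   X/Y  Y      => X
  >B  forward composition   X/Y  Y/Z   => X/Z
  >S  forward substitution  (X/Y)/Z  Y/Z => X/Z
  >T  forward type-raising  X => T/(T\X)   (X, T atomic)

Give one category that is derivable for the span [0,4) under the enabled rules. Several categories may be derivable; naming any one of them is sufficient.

[0,4] S   <
  [0,2] N   <
    [0,1] "plan" : N\NP
    [1,2] "chased" : N\(N\NP)
  [2,4] S\N   >
    [2,3] "built" : (S\N)/PP
    [3,4] "which" : PP

S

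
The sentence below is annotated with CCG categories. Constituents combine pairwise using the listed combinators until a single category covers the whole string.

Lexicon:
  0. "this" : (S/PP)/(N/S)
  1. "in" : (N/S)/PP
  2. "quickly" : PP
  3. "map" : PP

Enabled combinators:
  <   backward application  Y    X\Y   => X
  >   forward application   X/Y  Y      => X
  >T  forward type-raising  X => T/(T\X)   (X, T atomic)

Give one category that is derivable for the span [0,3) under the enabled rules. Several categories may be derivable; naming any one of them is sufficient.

[0,4] S   >
  [0,3] S/PP   >
    [0,1] "this" : (S/PP)/(N/S)
    [1,3] N/S   >
      [1,2] "in" : (N/S)/PP
      [2,3] "quickly" : PP
  [3,4] "map" : PP

S/PP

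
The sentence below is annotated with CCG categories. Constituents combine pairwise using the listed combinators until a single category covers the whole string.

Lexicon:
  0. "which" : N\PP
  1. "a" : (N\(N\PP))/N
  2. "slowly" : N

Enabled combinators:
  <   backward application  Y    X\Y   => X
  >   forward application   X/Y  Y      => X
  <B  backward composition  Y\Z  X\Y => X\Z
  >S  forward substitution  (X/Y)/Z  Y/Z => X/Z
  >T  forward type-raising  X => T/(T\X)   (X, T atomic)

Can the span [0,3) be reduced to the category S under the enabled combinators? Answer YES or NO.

N\PP (N\(N\PP))/N N
CKY chart[0,3] = {N, N/(N\N), NP/(NP\N), PP/(PP\N), S/(S\N)}; S ∉ chart

NO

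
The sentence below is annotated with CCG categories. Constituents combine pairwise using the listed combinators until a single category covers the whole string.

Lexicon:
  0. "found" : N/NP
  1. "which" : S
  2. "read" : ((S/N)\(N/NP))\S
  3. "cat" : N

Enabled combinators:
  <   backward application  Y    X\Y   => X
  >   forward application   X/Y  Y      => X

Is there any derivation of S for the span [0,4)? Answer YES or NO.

[0,4] S   >
  [0,3] S/N   <
    [0,1] "found" : N/NP
    [1,3] (S/N)\(N/NP)   <
      [1,2] "which" : S
      [2,3] "read" : ((S/N)\(N/NP))\S
  [3,4] "cat" : N

YES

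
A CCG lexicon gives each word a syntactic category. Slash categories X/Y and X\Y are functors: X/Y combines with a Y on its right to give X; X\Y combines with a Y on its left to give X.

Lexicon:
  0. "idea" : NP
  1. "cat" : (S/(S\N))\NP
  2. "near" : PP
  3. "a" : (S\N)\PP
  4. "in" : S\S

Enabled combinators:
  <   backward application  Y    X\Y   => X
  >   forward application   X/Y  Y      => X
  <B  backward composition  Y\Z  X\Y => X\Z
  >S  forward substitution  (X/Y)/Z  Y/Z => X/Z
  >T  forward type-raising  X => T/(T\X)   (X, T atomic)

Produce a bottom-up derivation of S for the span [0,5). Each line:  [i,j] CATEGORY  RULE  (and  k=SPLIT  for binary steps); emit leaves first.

[0,5] S   >
  [0,2] S/(S\N)   <
    [0,1] "idea" : NP
    [1,2] "cat" : (S/(S\N))\NP
  [2,5] S\N   <B
    [2,4] S\N   <
      [2,3] "near" : PP
      [3,4] "a" : (S\N)\PP
    [4,5] "in" : S\S

[0,1] NP  lex  "idea"
[1,2] (S/(S\N))\NP  lex  "cat"
[0,2] S/(S\N)  <  k=1
[2,3] PP  lex  "near"
[3,4] (S\N)\PP  lex  "a"
[2,4] S\N  <  k=3
[4,5] S\S  lex  "in"
[2,5] S\N  <B  k=4
[0,5] S  >  k=2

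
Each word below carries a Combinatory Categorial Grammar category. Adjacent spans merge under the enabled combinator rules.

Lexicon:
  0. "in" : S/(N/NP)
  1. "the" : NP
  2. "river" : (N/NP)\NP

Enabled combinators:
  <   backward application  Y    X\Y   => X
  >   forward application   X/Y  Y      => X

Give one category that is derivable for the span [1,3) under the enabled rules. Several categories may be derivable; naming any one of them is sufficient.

[0,3] S   >
  [0,1] "in" : S/(N/NP)
  [1,3] N/NP   <
    [1,2] "the" : NP
    [2,3] "river" : (N/NP)\NP

N/NP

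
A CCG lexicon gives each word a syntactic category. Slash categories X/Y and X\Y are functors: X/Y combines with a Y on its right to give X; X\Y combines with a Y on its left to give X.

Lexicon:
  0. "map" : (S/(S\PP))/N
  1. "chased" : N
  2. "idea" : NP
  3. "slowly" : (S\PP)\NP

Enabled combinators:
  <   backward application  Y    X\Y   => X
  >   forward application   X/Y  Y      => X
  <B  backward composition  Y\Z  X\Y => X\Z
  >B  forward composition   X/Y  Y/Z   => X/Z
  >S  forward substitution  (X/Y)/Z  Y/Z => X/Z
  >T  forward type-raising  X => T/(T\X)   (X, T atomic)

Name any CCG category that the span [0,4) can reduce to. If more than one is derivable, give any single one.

S

[0,4] S   >
  [0,2] S/(S\PP)   >
    [0,1] "map" : (S/(S\PP))/N
    [1,2] "chased" : N
  [2,4] S\PP   <
    [2,3] "idea" : NP
    [3,4] "slowly" : (S\PP)\NP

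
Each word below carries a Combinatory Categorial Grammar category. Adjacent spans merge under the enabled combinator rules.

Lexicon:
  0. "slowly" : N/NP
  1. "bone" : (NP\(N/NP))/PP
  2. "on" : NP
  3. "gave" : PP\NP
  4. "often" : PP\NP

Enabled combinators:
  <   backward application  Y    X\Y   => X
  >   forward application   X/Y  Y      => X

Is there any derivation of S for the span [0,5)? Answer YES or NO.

NO

N/NP (NP\(N/NP))/PP NP PP\NP PP\NP
CKY chart[0,5] = {PP}; S ∉ chart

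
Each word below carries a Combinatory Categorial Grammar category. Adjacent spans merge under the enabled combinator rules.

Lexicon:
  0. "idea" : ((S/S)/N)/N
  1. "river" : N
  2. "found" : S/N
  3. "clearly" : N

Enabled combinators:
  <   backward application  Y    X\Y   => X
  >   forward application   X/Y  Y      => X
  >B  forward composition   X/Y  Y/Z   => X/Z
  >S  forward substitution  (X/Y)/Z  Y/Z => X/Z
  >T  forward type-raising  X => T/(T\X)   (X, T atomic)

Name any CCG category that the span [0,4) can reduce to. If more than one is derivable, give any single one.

S

[0,4] S   >
  [0,3] S/N   >S
    [0,2] (S/S)/N   >
      [0,1] "idea" : ((S/S)/N)/N
      [1,2] "river" : N
    [2,3] "found" : S/N
  [3,4] "clearly" : N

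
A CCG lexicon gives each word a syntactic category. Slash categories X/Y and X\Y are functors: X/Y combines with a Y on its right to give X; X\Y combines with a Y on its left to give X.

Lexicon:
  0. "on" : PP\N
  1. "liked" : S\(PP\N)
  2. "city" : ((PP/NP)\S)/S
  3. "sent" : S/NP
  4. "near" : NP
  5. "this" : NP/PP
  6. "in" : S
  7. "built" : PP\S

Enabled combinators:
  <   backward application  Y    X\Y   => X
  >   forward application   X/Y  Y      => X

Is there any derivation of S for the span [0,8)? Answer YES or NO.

PP\N S\(PP\N) ((PP/NP)\S)/S S/NP NP NP/PP S PP\S
CKY chart[0,8] = {PP}; S ∉ chart

NO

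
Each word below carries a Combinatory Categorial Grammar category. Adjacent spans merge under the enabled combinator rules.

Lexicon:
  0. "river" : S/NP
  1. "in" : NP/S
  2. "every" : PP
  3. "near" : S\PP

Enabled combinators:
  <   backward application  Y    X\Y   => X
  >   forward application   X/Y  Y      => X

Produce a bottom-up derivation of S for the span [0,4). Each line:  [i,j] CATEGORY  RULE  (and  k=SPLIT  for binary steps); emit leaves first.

[0,4] S   >
  [0,1] "river" : S/NP
  [1,4] NP   >
    [1,2] "in" : NP/S
    [2,4] S   <
      [2,3] "every" : PP
      [3,4] "near" : S\PP

[0,1] S/NP  lex  "river"
[1,2] NP/S  lex  "in"
[2,3] PP  lex  "every"
[3,4] S\PP  lex  "near"
[2,4] S  <  k=3
[1,4] NP  >  k=2
[0,4] S  >  k=1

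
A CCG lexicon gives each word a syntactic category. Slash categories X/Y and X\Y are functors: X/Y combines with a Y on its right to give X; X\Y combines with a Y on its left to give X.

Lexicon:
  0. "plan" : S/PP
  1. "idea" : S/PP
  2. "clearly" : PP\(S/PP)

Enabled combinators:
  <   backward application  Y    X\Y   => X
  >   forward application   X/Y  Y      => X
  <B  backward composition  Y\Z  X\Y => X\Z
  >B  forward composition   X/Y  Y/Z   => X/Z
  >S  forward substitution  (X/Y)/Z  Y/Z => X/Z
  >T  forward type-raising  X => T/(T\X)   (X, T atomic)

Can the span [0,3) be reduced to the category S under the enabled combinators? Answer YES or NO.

YES

[0,3] S   >
  [0,1] "plan" : S/PP
  [1,3] PP   <
    [1,2] "idea" : S/PP
    [2,3] "clearly" : PP\(S/PP)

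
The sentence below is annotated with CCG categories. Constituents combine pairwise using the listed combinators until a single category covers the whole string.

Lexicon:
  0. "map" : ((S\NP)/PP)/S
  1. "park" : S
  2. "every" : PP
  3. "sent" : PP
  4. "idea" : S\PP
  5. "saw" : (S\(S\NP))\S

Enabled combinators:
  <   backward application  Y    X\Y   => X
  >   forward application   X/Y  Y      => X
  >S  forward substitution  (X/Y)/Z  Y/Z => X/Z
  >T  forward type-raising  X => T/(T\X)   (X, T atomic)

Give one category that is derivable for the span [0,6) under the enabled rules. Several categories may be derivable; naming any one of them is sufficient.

[0,6] S   <
  [0,3] S\NP   >
    [0,2] (S\NP)/PP   >
      [0,1] "map" : ((S\NP)/PP)/S
      [1,2] "park" : S
    [2,3] "every" : PP
  [3,6] S\(S\NP)   <
    [3,5] S   <
      [3,4] "sent" : PP
      [4,5] "idea" : S\PP
    [5,6] "saw" : (S\(S\NP))\S

S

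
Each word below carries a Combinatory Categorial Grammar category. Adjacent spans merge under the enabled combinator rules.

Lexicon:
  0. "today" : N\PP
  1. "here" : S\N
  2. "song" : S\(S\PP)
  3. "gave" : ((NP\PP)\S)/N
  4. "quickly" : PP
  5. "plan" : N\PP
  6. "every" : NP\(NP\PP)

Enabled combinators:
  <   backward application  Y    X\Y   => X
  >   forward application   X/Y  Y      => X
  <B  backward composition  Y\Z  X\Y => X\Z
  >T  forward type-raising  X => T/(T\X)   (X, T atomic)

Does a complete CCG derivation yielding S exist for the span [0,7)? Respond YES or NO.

NO

N\PP S\N S\(S\PP) ((NP\PP)\S)/N PP N\PP NP\(NP\PP)
CKY chart[0,7] = {N/(N\NP), NP, NP/(NP\NP), PP/(PP\NP), S/(S\NP)}; S ∉ chart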